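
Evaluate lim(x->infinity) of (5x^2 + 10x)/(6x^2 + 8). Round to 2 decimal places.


For limits at infinity with equal-degree polynomials,
we compare leading coefficients.
Numerator leading term: 5x^2
Denominator leading term: 6x^2
Divide both by x^2:
lim = (5 + 10/x) / (6 + 8/x^2)
As x -> infinity, the 1/x and 1/x^2 terms vanish:
= 5/6 ≈ 0.83

0.83


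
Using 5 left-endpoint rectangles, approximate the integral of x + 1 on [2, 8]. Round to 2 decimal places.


Left Riemann sum uses left endpoints of each subinterval.
Interval: [2, 8], n = 5
dx = (8 - 2) / 5 = 6/5
Left endpoints: [2, 16/5, 22/5, 28/5, 34/5]
f values: [3, 21/5, 27/5, 33/5, 39/5]
Sum = dx * (sum of f values)
= 6/5 * 27
= 162/5 = 32.40

32.40


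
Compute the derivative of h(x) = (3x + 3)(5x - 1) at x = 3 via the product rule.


Let u(x) = 3x + 3 and v(x) = 5x - 1
u'(x) = 3
v'(x) = 5
Product rule: h'(x) = u'(x)*v(x) + u(x)*v'(x)
= 3 * (5x - 1) + (3x + 3) * 5
At x = 3:
u(3) = 3 * 3 + 3 = 12
v(3) = 5 * 3 - 1 = 14
h'(3) = 3 * 14 + 12 * 5
= 42 + 60
= 102

102


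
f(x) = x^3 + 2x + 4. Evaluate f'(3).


Differentiate f(x) = x^3 + 2x + 4 term by term:
f'(x) = 3x^2 + 2
Substitute x = 3:
f'(3) = 3 * 3^2 + 0 * 3 + 2
= 27 + 0 + 2
= 29

29


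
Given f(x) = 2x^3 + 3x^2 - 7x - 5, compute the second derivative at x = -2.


First derivative:
f'(x) = 6x^2 + 6x - 7
Second derivative:
f''(x) = 12x + 6
Substitute x = -2:
f''(-2) = 12 * (-2) + 6
= -24 + 6
= -18

-18


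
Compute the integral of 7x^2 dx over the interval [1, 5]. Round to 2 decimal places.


Find the antiderivative of 7x^2:
F(x) = 7/3 * x^3
Apply the Fundamental Theorem of Calculus:
F(5) - F(1)
= 7/3 * 5^3 - 7/3 * 1^3
= 7/3 * (125 - 1)
= 7/3 * 124
= 868/3 ≈ 289.33

289.33


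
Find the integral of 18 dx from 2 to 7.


The integral of a constant k over [a, b] equals k * (b - a).
integral from 2 to 7 of 18 dx
= 18 * (7 - 2)
= 18 * 5
= 90

90


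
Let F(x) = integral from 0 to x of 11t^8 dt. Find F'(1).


By the Fundamental Theorem of Calculus (Part 1):
If F(x) = integral from 0 to x of f(t) dt, then F'(x) = f(x)
Here f(t) = 11t^8
So F'(x) = 11x^8
Evaluate at x = 1:
F'(1) = 11 * 1^8
= 11 * 1
= 11

11


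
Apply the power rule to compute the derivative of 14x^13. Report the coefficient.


We apply the power rule: d/dx [ax^n] = a*n * x^(n-1)
d/dx [14x^13]
= 14 * 13 * x^(13-1)
= 182x^12
The coefficient is 182

182


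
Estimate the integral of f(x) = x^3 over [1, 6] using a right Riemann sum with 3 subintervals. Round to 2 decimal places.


Right Riemann sum uses right endpoints of each subinterval.
Interval: [1, 6], n = 3
dx = (6 - 1) / 3 = 5/3
Right endpoints: [8/3, 13/3, 6]
f values: [512/27, 2197/27, 216]
Sum = dx * (sum of f values)
= 5/3 * 949/3
= 4745/9 ≈ 527.22

527.22


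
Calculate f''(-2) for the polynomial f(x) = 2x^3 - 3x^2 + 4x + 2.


First derivative:
f'(x) = 6x^2 - 6x + 4
Second derivative:
f''(x) = 12x - 6
Substitute x = -2:
f''(-2) = 12 * (-2) - 6
= -24 - 6
= -30

-30


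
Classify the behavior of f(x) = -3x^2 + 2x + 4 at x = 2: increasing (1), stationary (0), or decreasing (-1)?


Compute f'(x) to determine behavior:
f'(x) = -6x + 2
f'(2) = -6 * 2 + 2
= -12 + 2
= -10
Since f'(2) < 0, the function is decreasing (-1)

-1


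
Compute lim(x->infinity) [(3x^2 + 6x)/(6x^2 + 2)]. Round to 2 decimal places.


For limits at infinity with equal-degree polynomials,
we compare leading coefficients.
Numerator leading term: 3x^2
Denominator leading term: 6x^2
Divide both by x^2:
lim = (3 + 6/x) / (6 + 2/x^2)
As x -> infinity, the 1/x and 1/x^2 terms vanish:
= 3/6 = 1/2 = 0.50

0.50


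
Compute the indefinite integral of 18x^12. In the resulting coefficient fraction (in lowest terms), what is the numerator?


Apply the power rule for integration:
integral of ax^n dx = a/(n+1) * x^(n+1) + C
integral of 18x^12 dx
= 18/13 * x^13 + C
The coefficient in lowest terms is 18/13, and its numerator is 18

18


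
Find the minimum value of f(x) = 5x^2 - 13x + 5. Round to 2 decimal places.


For a quadratic f(x) = ax^2 + bx + c with a > 0, the minimum is at the vertex.
Vertex x-coordinate: x = -b/(2a)
x = -(-13) / (2 * 5)
x = 13/10
Substitute back to find the minimum value:
f(13/10) = 5 * (13/10)^2 - 13 * (13/10) + 5
= 169/20 - 169/10 + 5
= -69/20 = -3.45

-3.45


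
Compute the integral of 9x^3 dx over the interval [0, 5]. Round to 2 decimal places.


Find the antiderivative of 9x^3:
F(x) = 9/4 * x^4
Apply the Fundamental Theorem of Calculus:
F(5) - F(0)
= 9/4 * 5^4 - 9/4 * 0^4
= 9/4 * (625 - 0)
= 9/4 * 625
= 5625/4 = 1406.25

1406.25


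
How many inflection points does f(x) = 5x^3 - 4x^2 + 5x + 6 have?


Inflection points occur where f''(x) = 0 and concavity changes.
f(x) = 5x^3 - 4x^2 + 5x + 6
f'(x) = 15x^2 - 8x + 5
f''(x) = 30x - 8
Set f''(x) = 0:
30x - 8 = 0
x = 8 / 30 = 4/15
Since f''(x) is linear (degree 1), it changes sign at this point.
Therefore there is exactly 1 inflection point.

1


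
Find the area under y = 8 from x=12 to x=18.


The area under a constant function y = 8 is a rectangle.
Width = 18 - 12 = 6
Height = 8
Area = width * height
= 6 * 8
= 48

48


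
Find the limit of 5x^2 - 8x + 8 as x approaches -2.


Since polynomials are continuous, we use direct substitution.
lim(x->-2) of 5x^2 - 8x + 8
= 5 * (-2)^2 - 8 * (-2) + 8
= 20 + 16 + 8
= 44

44


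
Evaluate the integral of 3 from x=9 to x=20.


The integral of a constant k over [a, b] equals k * (b - a).
integral from 9 to 20 of 3 dx
= 3 * (20 - 9)
= 3 * 11
= 33

33


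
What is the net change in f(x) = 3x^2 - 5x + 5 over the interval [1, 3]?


Net change = f(b) - f(a)
f(x) = 3x^2 - 5x + 5
Compute f(3):
f(3) = 3 * 3^2 - 5 * 3 + 5
= 27 - 15 + 5
= 17
Compute f(1):
f(1) = 3 * 1^2 - 5 * 1 + 5
= 3 - 5 + 5
= 3
Net change = 17 - 3 = 14

14


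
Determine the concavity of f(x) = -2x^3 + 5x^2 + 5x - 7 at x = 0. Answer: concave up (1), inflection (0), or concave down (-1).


Concavity is determined by the sign of f''(x).
f(x) = -2x^3 + 5x^2 + 5x - 7
f'(x) = -6x^2 + 10x + 5
f''(x) = -12x + 10
f''(0) = -12 * 0 + 10
= 0 + 10
= 10
Since f''(0) > 0, the function is concave up (1)

1


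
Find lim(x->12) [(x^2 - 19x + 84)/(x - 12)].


Direct substitution gives 0/0, so we factor the numerator.
Factor: (x^2 - 19x + 84) = (x - 12)(x - 7)
Cancel the common factor (x - 12):
(x^2 - 19x + 84)/(x - 12) = (x - 7)
Now substitute x = 12:
= (12) - (7) = 5

5


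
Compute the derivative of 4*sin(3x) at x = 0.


Apply the chain rule to differentiate 4*sin(3x):
d/dx [4*sin(3x)]
= 4 * cos(3x) * d/dx(3x)
= 4 * 3 * cos(3x)
= 12 * cos(3x)
Evaluate at x = 0:
= 12 * cos(0)
= 12 * 1
= 12

12


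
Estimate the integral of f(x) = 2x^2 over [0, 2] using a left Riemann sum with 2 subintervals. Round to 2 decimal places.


Left Riemann sum uses left endpoints of each subinterval.
Interval: [0, 2], n = 2
dx = (2 - 0) / 2 = 1
Left endpoints: [0, 1]
f values: [0, 2]
Sum = dx * (sum of f values)
= 1 * 2
= 2 = 2.00

2.00


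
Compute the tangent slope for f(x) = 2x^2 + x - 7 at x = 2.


The slope of the tangent line equals f'(x) at the point.
f(x) = 2x^2 + x - 7
f'(x) = 4x + 1
At x = 2:
f'(2) = 4 * 2 + 1
= 8 + 1
= 9

9


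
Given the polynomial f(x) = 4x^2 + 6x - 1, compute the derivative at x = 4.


Differentiate term by term using power and sum rules:
f(x) = 4x^2 + 6x - 1
f'(x) = 8x + 6
Substitute x = 4:
f'(4) = 8 * 4 + 6
= 32 + 6
= 38

38


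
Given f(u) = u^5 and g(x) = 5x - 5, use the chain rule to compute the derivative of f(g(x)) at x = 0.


Using the chain rule: (f(g(x)))' = f'(g(x)) * g'(x)
First, find g(0):
g(0) = 5 * 0 - 5 = -5
Next, f'(u) = 5u^4
And g'(x) = 5
So f'(g(0)) * g'(0)
= 5 * (-5)^4 * 5
= 5 * 625 * 5
= 15625

15625


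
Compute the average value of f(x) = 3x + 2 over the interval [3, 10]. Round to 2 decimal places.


Average value = 1/(b-a) * integral from a to b of f(x) dx
First compute the integral of 3x + 2:
F(x) = (3/2)x^2 + 2x
F(10) = 3/2 * 100 + 2 * 10 = 170
F(3) = 3/2 * 9 + 2 * 3 = 39/2
Integral = 170 - 39/2 = 301/2
Average = (301/2) / (10 - 3) = (301/2) / 7
= 43/2 = 21.50

21.50


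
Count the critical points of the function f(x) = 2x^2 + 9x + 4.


Find where f'(x) = 0:
f'(x) = 4x + 9
Set f'(x) = 0:
4x + 9 = 0
x = -9 / 4 = -9/4
This is a linear equation in x, so there is exactly one solution.
Number of critical points: 1

1


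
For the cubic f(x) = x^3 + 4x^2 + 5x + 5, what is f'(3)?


Differentiate f(x) = x^3 + 4x^2 + 5x + 5 term by term:
f'(x) = 3x^2 + 8x + 5
Substitute x = 3:
f'(3) = 3 * 3^2 + 8 * 3 + 5
= 27 + 24 + 5
= 56

56


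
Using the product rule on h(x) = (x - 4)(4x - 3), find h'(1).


Let u(x) = x - 4 and v(x) = 4x - 3
u'(x) = 1
v'(x) = 4
Product rule: h'(x) = u'(x)*v(x) + u(x)*v'(x)
= 1 * (4x - 3) + (x - 4) * 4
At x = 1:
u(1) = 1 * 1 - 4 = -3
v(1) = 4 * 1 - 3 = 1
h'(1) = 1 * 1 + (-3) * 4
= 1 - 12
= -11

-11


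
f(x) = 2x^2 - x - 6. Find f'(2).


Differentiate term by term using power and sum rules:
f(x) = 2x^2 - x - 6
f'(x) = 4x - 1
Substitute x = 2:
f'(2) = 4 * 2 - 1
= 8 - 1
= 7

7


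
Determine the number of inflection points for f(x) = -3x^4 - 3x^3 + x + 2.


Inflection points occur where f''(x) = 0 and concavity changes.
f(x) = -3x^4 - 3x^3 + x + 2
f'(x) = -12x^3 - 9x^2 + 1
f''(x) = -36x^2 - 18x
This is a quadratic in x. Use the discriminant to count real roots.
Discriminant = (-18)^2 - 4 * (-36) * 0
= 324 - 0
= 324
Since discriminant > 0, f''(x) = 0 has 2 distinct real solutions.
A quadratic with two distinct real roots changes sign at each root, so concavity changes at both.
Number of inflection points: 2

2


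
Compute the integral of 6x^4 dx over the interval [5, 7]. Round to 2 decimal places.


Find the antiderivative of 6x^4:
F(x) = 6/5 * x^5
Apply the Fundamental Theorem of Calculus:
F(7) - F(5)
= 6/5 * 7^5 - 6/5 * 5^5
= 6/5 * (16807 - 3125)
= 6/5 * 13682
= 82092/5 = 16418.40

16418.40


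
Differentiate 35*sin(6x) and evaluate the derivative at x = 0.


Apply the chain rule to differentiate 35*sin(6x):
d/dx [35*sin(6x)]
= 35 * cos(6x) * d/dx(6x)
= 35 * 6 * cos(6x)
= 210 * cos(6x)
Evaluate at x = 0:
= 210 * cos(0)
= 210 * 1
= 210

210


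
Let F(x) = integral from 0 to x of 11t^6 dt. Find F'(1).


By the Fundamental Theorem of Calculus (Part 1):
If F(x) = integral from 0 to x of f(t) dt, then F'(x) = f(x)
Here f(t) = 11t^6
So F'(x) = 11x^6
Evaluate at x = 1:
F'(1) = 11 * 1^6
= 11 * 1
= 11

11


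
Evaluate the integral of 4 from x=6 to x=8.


The integral of a constant k over [a, b] equals k * (b - a).
integral from 6 to 8 of 4 dx
= 4 * (8 - 6)
= 4 * 2
= 8

8


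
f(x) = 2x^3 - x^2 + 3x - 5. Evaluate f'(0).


Differentiate f(x) = 2x^3 - x^2 + 3x - 5 term by term:
f'(x) = 6x^2 - 2x + 3
Substitute x = 0:
f'(0) = 6 * 0^2 - 2 * 0 + 3
= 0 + 0 + 3
= 3

3


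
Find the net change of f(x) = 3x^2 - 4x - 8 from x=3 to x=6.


Net change = f(b) - f(a)
f(x) = 3x^2 - 4x - 8
Compute f(6):
f(6) = 3 * 6^2 - 4 * 6 - 8
= 108 - 24 - 8
= 76
Compute f(3):
f(3) = 3 * 3^2 - 4 * 3 - 8
= 27 - 12 - 8
= 7
Net change = 76 - 7 = 69

69


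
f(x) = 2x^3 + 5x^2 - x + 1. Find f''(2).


First derivative:
f'(x) = 6x^2 + 10x - 1
Second derivative:
f''(x) = 12x + 10
Substitute x = 2:
f''(2) = 12 * 2 + 10
= 24 + 10
= 34

34


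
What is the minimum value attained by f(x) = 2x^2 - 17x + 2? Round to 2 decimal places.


For a quadratic f(x) = ax^2 + bx + c with a > 0, the minimum is at the vertex.
Vertex x-coordinate: x = -b/(2a)
x = -(-17) / (2 * 2)
x = 17/4
Substitute back to find the minimum value:
f(17/4) = 2 * (17/4)^2 - 17 * (17/4) + 2
= 289/8 - 289/4 + 2
= -273/8 ≈ -34.13

-34.13


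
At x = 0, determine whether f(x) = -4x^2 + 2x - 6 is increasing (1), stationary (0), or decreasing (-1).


Compute f'(x) to determine behavior:
f'(x) = -8x + 2
f'(0) = -8 * 0 + 2
= 0 + 2
= 2
Since f'(0) > 0, the function is increasing (1)

1


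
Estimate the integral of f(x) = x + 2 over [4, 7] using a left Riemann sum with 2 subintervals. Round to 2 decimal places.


Left Riemann sum uses left endpoints of each subinterval.
Interval: [4, 7], n = 2
dx = (7 - 4) / 2 = 3/2
Left endpoints: [4, 11/2]
f values: [6, 15/2]
Sum = dx * (sum of f values)
= 3/2 * 27/2
= 81/4 = 20.25

20.25


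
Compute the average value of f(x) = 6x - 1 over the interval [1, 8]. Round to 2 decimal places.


Average value = 1/(b-a) * integral from a to b of f(x) dx
First compute the integral of 6x - 1:
F(x) = 3x^2 - x
F(8) = 3 * 64 - 1 * 8 = 184
F(1) = 3 * 1 - 1 * 1 = 2
Integral = 184 - 2 = 182
Average = 182 / (8 - 1) = 182 / 7
= 26 = 26.00

26.00


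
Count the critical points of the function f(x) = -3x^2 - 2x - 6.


Find where f'(x) = 0:
f'(x) = -6x - 2
Set f'(x) = 0:
-6x - 2 = 0
x = 2 / (-6) = -1/3
This is a linear equation in x, so there is exactly one solution.
Number of critical points: 1

1


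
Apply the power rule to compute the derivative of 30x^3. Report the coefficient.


We apply the power rule: d/dx [ax^n] = a*n * x^(n-1)
d/dx [30x^3]
= 30 * 3 * x^(3-1)
= 90x^2
The coefficient is 90

90


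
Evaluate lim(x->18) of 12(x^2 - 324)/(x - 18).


Direct substitution gives 0/0, so we factor the numerator.
Factor: 12(x^2 - 324) = 12 * (x - 18)(x + 18)
Cancel the common factor (x - 18):
12(x^2 - 324)/(x - 18) = 12 * (x + 18)
Now substitute x = 18:
= 12 * (18 + 18) = 432

432


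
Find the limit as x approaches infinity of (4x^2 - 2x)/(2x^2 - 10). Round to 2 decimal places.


For limits at infinity with equal-degree polynomials,
we compare leading coefficients.
Numerator leading term: 4x^2
Denominator leading term: 2x^2
Divide both by x^2:
lim = (4 - 2/x) / (2 - 10/x^2)
As x -> infinity, the 1/x and 1/x^2 terms vanish:
= 4/2 = 2 = 2.00

2.00


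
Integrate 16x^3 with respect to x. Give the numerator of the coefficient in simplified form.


Apply the power rule for integration:
integral of ax^n dx = a/(n+1) * x^(n+1) + C
integral of 16x^3 dx
= 16/4 * x^4 + C
= 4 * x^4 + C
The coefficient in lowest terms is 4 = 4/1, so its numerator is 4

4


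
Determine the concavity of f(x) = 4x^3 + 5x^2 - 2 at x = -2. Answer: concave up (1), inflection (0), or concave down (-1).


Concavity is determined by the sign of f''(x).
f(x) = 4x^3 + 5x^2 - 2
f'(x) = 12x^2 + 10x
f''(x) = 24x + 10
f''(-2) = 24 * (-2) + 10
= -48 + 10
= -38
Since f''(-2) < 0, the function is concave down (-1)

-1


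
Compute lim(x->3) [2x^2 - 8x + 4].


Since polynomials are continuous, we use direct substitution.
lim(x->3) of 2x^2 - 8x + 4
= 2 * 3^2 - 8 * 3 + 4
= 18 - 24 + 4
= -2

-2


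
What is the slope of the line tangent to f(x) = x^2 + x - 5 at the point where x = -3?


The slope of the tangent line equals f'(x) at the point.
f(x) = x^2 + x - 5
f'(x) = 2x + 1
At x = -3:
f'(-3) = 2 * (-3) + 1
= -6 + 1
= -5

-5


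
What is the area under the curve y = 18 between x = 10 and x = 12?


The area under a constant function y = 18 is a rectangle.
Width = 12 - 10 = 2
Height = 18
Area = width * height
= 2 * 18
= 36

36


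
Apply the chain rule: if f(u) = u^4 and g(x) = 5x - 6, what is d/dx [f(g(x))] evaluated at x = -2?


Using the chain rule: (f(g(x)))' = f'(g(x)) * g'(x)
First, find g(-2):
g(-2) = 5 * (-2) - 6 = -16
Next, f'(u) = 4u^3
And g'(x) = 5
So f'(g(-2)) * g'(-2)
= 4 * (-16)^3 * 5
= 4 * (-4096) * 5
= -81920

-81920


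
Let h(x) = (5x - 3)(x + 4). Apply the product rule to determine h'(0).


Let u(x) = 5x - 3 and v(x) = x + 4
u'(x) = 5
v'(x) = 1
Product rule: h'(x) = u'(x)*v(x) + u(x)*v'(x)
= 5 * (x + 4) + (5x - 3) * 1
At x = 0:
u(0) = 5 * 0 - 3 = -3
v(0) = 1 * 0 + 4 = 4
h'(0) = 5 * 4 + (-3) * 1
= 20 - 3
= 17

17


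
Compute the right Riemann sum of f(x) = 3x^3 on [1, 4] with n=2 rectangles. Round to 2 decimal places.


Right Riemann sum uses right endpoints of each subinterval.
Interval: [1, 4], n = 2
dx = (4 - 1) / 2 = 3/2
Right endpoints: [5/2, 4]
f values: [375/8, 192]
Sum = dx * (sum of f values)
= 3/2 * 1911/8
= 5733/16 ≈ 358.31

358.31


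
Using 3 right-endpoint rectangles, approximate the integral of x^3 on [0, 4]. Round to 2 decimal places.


Right Riemann sum uses right endpoints of each subinterval.
Interval: [0, 4], n = 3
dx = (4 - 0) / 3 = 4/3
Right endpoints: [4/3, 8/3, 4]
f values: [64/27, 512/27, 64]
Sum = dx * (sum of f values)
= 4/3 * 256/3
= 1024/9 ≈ 113.78

113.78


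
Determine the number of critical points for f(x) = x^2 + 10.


Find where f'(x) = 0:
f'(x) = 2x
Set f'(x) = 0:
2x = 0
x = 0 / 2 = 0
This is a linear equation in x, so there is exactly one solution.
Number of critical points: 1

1


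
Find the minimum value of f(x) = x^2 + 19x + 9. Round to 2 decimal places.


For a quadratic f(x) = ax^2 + bx + c with a > 0, the minimum is at the vertex.
Vertex x-coordinate: x = -b/(2a)
x = -(19) / (2 * 1)
x = -19/2
Substitute back to find the minimum value:
f(-19/2) = 1 * (-19/2)^2 + 19 * (-19/2) + 9
= 361/4 - 361/2 + 9
= -325/4 = -81.25

-81.25


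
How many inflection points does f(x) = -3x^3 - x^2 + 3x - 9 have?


Inflection points occur where f''(x) = 0 and concavity changes.
f(x) = -3x^3 - x^2 + 3x - 9
f'(x) = -9x^2 - 2x + 3
f''(x) = -18x - 2
Set f''(x) = 0:
-18x - 2 = 0
x = 2 / (-18) = -1/9
Since f''(x) is linear (degree 1), it changes sign at this point.
Therefore there is exactly 1 inflection point.

1


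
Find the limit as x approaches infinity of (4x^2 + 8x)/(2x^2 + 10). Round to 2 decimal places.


For limits at infinity with equal-degree polynomials,
we compare leading coefficients.
Numerator leading term: 4x^2
Denominator leading term: 2x^2
Divide both by x^2:
lim = (4 + 8/x) / (2 + 10/x^2)
As x -> infinity, the 1/x and 1/x^2 terms vanish:
= 4/2 = 2 = 2.00

2.00


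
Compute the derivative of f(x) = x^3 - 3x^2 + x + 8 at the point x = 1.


Differentiate f(x) = x^3 - 3x^2 + x + 8 term by term:
f'(x) = 3x^2 - 6x + 1
Substitute x = 1:
f'(1) = 3 * 1^2 - 6 * 1 + 1
= 3 - 6 + 1
= -2

-2


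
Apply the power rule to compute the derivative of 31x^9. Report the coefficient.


We apply the power rule: d/dx [ax^n] = a*n * x^(n-1)
d/dx [31x^9]
= 31 * 9 * x^(9-1)
= 279x^8
The coefficient is 279

279


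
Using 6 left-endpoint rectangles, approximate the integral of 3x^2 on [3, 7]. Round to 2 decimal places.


Left Riemann sum uses left endpoints of each subinterval.
Interval: [3, 7], n = 6
dx = (7 - 3) / 6 = 2/3
Left endpoints: [3, 11/3, 13/3, 5, 17/3, 19/3]
f values: [27, 121/3, 169/3, 75, 289/3, 361/3]
Sum = dx * (sum of f values)
= 2/3 * 1246/3
= 2492/9 ≈ 276.89

276.89


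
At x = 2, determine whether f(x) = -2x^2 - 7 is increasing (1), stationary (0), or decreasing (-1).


Compute f'(x) to determine behavior:
f'(x) = -4x
f'(2) = -4 * 2 + 0
= -8 + 0
= -8
Since f'(2) < 0, the function is decreasing (-1)

-1


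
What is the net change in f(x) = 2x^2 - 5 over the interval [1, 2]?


Net change = f(b) - f(a)
f(x) = 2x^2 - 5
Compute f(2):
f(2) = 2 * 2^2 + 0 * 2 - 5
= 8 + 0 - 5
= 3
Compute f(1):
f(1) = 2 * 1^2 + 0 * 1 - 5
= 2 + 0 - 5
= -3
Net change = 3 - (-3) = 6

6


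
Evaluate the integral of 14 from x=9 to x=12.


The integral of a constant k over [a, b] equals k * (b - a).
integral from 9 to 12 of 14 dx
= 14 * (12 - 9)
= 14 * 3
= 42

42


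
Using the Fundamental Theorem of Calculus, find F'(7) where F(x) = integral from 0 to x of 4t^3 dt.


By the Fundamental Theorem of Calculus (Part 1):
If F(x) = integral from 0 to x of f(t) dt, then F'(x) = f(x)
Here f(t) = 4t^3
So F'(x) = 4x^3
Evaluate at x = 7:
F'(7) = 4 * 7^3
= 4 * 343
= 1372

1372


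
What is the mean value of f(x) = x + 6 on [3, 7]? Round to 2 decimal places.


Average value = 1/(b-a) * integral from a to b of f(x) dx
First compute the integral of x + 6:
F(x) = (1/2)x^2 + 6x
F(7) = 1/2 * 49 + 6 * 7 = 133/2
F(3) = 1/2 * 9 + 6 * 3 = 45/2
Integral = 133/2 - 45/2 = 44
Average = 44 / (7 - 3) = 44 / 4
= 11 = 11.00

11.00


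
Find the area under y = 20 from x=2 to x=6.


The area under a constant function y = 20 is a rectangle.
Width = 6 - 2 = 4
Height = 20
Area = width * height
= 4 * 20
= 80

80


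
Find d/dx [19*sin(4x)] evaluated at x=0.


Apply the chain rule to differentiate 19*sin(4x):
d/dx [19*sin(4x)]
= 19 * cos(4x) * d/dx(4x)
= 19 * 4 * cos(4x)
= 76 * cos(4x)
Evaluate at x = 0:
= 76 * cos(0)
= 76 * 1
= 76

76


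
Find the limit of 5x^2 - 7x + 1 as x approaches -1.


Since polynomials are continuous, we use direct substitution.
lim(x->-1) of 5x^2 - 7x + 1
= 5 * (-1)^2 - 7 * (-1) + 1
= 5 + 7 + 1
= 13

13


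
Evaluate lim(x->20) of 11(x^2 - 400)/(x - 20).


Direct substitution gives 0/0, so we factor the numerator.
Factor: 11(x^2 - 400) = 11 * (x - 20)(x + 20)
Cancel the common factor (x - 20):
11(x^2 - 400)/(x - 20) = 11 * (x + 20)
Now substitute x = 20:
= 11 * (20 + 20) = 440

440


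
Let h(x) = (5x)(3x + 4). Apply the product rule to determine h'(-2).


Let u(x) = 5x and v(x) = 3x + 4
u'(x) = 5
v'(x) = 3
Product rule: h'(x) = u'(x)*v(x) + u(x)*v'(x)
= 5 * (3x + 4) + (5x) * 3
At x = -2:
u(-2) = 5 * (-2) + 0 = -10
v(-2) = 3 * (-2) + 4 = -2
h'(-2) = 5 * (-2) + (-10) * 3
= -10 - 30
= -40

-40


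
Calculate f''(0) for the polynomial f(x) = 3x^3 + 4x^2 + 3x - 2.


First derivative:
f'(x) = 9x^2 + 8x + 3
Second derivative:
f''(x) = 18x + 8
Substitute x = 0:
f''(0) = 18 * 0 + 8
= 0 + 8
= 8

8


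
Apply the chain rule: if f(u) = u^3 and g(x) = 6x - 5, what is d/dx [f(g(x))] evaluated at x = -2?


Using the chain rule: (f(g(x)))' = f'(g(x)) * g'(x)
First, find g(-2):
g(-2) = 6 * (-2) - 5 = -17
Next, f'(u) = 3u^2
And g'(x) = 6
So f'(g(-2)) * g'(-2)
= 3 * (-17)^2 * 6
= 3 * 289 * 6
= 5202

5202


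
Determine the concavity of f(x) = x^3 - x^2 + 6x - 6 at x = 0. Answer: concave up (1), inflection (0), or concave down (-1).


Concavity is determined by the sign of f''(x).
f(x) = x^3 - x^2 + 6x - 6
f'(x) = 3x^2 - 2x + 6
f''(x) = 6x - 2
f''(0) = 6 * 0 - 2
= 0 - 2
= -2
Since f''(0) < 0, the function is concave down (-1)

-1


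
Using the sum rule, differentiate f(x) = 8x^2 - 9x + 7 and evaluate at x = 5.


Differentiate term by term using power and sum rules:
f(x) = 8x^2 - 9x + 7
f'(x) = 16x - 9
Substitute x = 5:
f'(5) = 16 * 5 - 9
= 80 - 9
= 71

71


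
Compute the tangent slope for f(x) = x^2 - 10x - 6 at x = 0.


The slope of the tangent line equals f'(x) at the point.
f(x) = x^2 - 10x - 6
f'(x) = 2x - 10
At x = 0:
f'(0) = 2 * 0 - 10
= 0 - 10
= -10

-10


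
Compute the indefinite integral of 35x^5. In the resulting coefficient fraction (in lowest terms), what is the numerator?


Apply the power rule for integration:
integral of ax^n dx = a/(n+1) * x^(n+1) + C
integral of 35x^5 dx
= 35/6 * x^6 + C
The coefficient in lowest terms is 35/6, and its numerator is 35

35


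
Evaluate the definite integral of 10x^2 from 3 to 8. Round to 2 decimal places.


Find the antiderivative of 10x^2:
F(x) = 10/3 * x^3
Apply the Fundamental Theorem of Calculus:
F(8) - F(3)
= 10/3 * 8^3 - 10/3 * 3^3
= 10/3 * (512 - 27)
= 10/3 * 485
= 4850/3 ≈ 1616.67

1616.67


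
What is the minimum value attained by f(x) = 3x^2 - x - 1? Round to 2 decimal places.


For a quadratic f(x) = ax^2 + bx + c with a > 0, the minimum is at the vertex.
Vertex x-coordinate: x = -b/(2a)
x = -(-1) / (2 * 3)
x = 1/6
Substitute back to find the minimum value:
f(1/6) = 3 * (1/6)^2 - 1 * (1/6) - 1
= 1/12 - 1/6 - 1
= -13/12 ≈ -1.08

-1.08


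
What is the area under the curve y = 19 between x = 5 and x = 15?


The area under a constant function y = 19 is a rectangle.
Width = 15 - 5 = 10
Height = 19
Area = width * height
= 10 * 19
= 190

190


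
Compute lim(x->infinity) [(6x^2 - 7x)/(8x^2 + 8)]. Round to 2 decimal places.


For limits at infinity with equal-degree polynomials,
we compare leading coefficients.
Numerator leading term: 6x^2
Denominator leading term: 8x^2
Divide both by x^2:
lim = (6 - 7/x) / (8 + 8/x^2)
As x -> infinity, the 1/x and 1/x^2 terms vanish:
= 6/8 = 3/4 = 0.75

0.75


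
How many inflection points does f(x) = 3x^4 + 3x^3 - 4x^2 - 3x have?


Inflection points occur where f''(x) = 0 and concavity changes.
f(x) = 3x^4 + 3x^3 - 4x^2 - 3x
f'(x) = 12x^3 + 9x^2 - 8x - 3
f''(x) = 36x^2 + 18x - 8
This is a quadratic in x. Use the discriminant to count real roots.
Discriminant = (18)^2 - 4 * 36 * (-8)
= 324 - (-1152)
= 1476
Since discriminant > 0, f''(x) = 0 has 2 distinct real solutions.
A quadratic with two distinct real roots changes sign at each root, so concavity changes at both.
Number of inflection points: 2

2


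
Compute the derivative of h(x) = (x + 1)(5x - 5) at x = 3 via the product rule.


Let u(x) = x + 1 and v(x) = 5x - 5
u'(x) = 1
v'(x) = 5
Product rule: h'(x) = u'(x)*v(x) + u(x)*v'(x)
= 1 * (5x - 5) + (x + 1) * 5
At x = 3:
u(3) = 1 * 3 + 1 = 4
v(3) = 5 * 3 - 5 = 10
h'(3) = 1 * 10 + 4 * 5
= 10 + 20
= 30

30


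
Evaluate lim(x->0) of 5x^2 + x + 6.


Since polynomials are continuous, we use direct substitution.
lim(x->0) of 5x^2 + x + 6
= 5 * 0^2 + 1 * 0 + 6
= 0 + 0 + 6
= 6

6


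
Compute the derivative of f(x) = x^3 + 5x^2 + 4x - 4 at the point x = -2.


Differentiate f(x) = x^3 + 5x^2 + 4x - 4 term by term:
f'(x) = 3x^2 + 10x + 4
Substitute x = -2:
f'(-2) = 3 * (-2)^2 + 10 * (-2) + 4
= 12 - 20 + 4
= -4

-4


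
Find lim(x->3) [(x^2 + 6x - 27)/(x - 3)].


Direct substitution gives 0/0, so we factor the numerator.
Factor: (x^2 + 6x - 27) = (x - 3)(x + 9)
Cancel the common factor (x - 3):
(x^2 + 6x - 27)/(x - 3) = (x + 9)
Now substitute x = 3:
= (3) - (-9) = 12

12


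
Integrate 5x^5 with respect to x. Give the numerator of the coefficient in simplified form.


Apply the power rule for integration:
integral of ax^n dx = a/(n+1) * x^(n+1) + C
integral of 5x^5 dx
= 5/6 * x^6 + C
The coefficient in lowest terms is 5/6, and its numerator is 5

5


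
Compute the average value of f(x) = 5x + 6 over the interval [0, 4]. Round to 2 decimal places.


Average value = 1/(b-a) * integral from a to b of f(x) dx
First compute the integral of 5x + 6:
F(x) = (5/2)x^2 + 6x
F(4) = 5/2 * 16 + 6 * 4 = 64
F(0) = 5/2 * 0 + 6 * 0 = 0
Integral = 64 - 0 = 64
Average = 64 / (4 - 0) = 64 / 4
= 16 = 16.00

16.00


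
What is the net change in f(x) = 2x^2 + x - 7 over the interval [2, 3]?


Net change = f(b) - f(a)
f(x) = 2x^2 + x - 7
Compute f(3):
f(3) = 2 * 3^2 + 1 * 3 - 7
= 18 + 3 - 7
= 14
Compute f(2):
f(2) = 2 * 2^2 + 1 * 2 - 7
= 8 + 2 - 7
= 3
Net change = 14 - 3 = 11

11


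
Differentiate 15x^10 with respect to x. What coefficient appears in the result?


We apply the power rule: d/dx [ax^n] = a*n * x^(n-1)
d/dx [15x^10]
= 15 * 10 * x^(10-1)
= 150x^9
The coefficient is 150

150


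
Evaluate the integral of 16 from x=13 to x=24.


The integral of a constant k over [a, b] equals k * (b - a).
integral from 13 to 24 of 16 dx
= 16 * (24 - 13)
= 16 * 11
= 176

176


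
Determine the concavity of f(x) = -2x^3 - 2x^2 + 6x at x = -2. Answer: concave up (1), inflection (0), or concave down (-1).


Concavity is determined by the sign of f''(x).
f(x) = -2x^3 - 2x^2 + 6x
f'(x) = -6x^2 - 4x + 6
f''(x) = -12x - 4
f''(-2) = -12 * (-2) - 4
= 24 - 4
= 20
Since f''(-2) > 0, the function is concave up (1)

1


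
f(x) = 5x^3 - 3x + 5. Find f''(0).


First derivative:
f'(x) = 15x^2 - 3
Second derivative:
f''(x) = 30x
Substitute x = 0:
f''(0) = 30 * 0 + 0
= 0 + 0
= 0

0


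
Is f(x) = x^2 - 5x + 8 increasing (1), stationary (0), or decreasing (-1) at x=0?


Compute f'(x) to determine behavior:
f'(x) = 2x - 5
f'(0) = 2 * 0 - 5
= 0 - 5
= -5
Since f'(0) < 0, the function is decreasing (-1)

-1


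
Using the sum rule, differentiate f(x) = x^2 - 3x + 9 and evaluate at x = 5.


Differentiate term by term using power and sum rules:
f(x) = x^2 - 3x + 9
f'(x) = 2x - 3
Substitute x = 5:
f'(5) = 2 * 5 - 3
= 10 - 3
= 7

7


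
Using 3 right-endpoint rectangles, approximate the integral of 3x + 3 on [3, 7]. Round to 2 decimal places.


Right Riemann sum uses right endpoints of each subinterval.
Interval: [3, 7], n = 3
dx = (7 - 3) / 3 = 4/3
Right endpoints: [13/3, 17/3, 7]
f values: [16, 20, 24]
Sum = dx * (sum of f values)
= 4/3 * 60
= 80 = 80.00

80.00


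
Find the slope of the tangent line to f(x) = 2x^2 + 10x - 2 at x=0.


The slope of the tangent line equals f'(x) at the point.
f(x) = 2x^2 + 10x - 2
f'(x) = 4x + 10
At x = 0:
f'(0) = 4 * 0 + 10
= 0 + 10
= 10

10


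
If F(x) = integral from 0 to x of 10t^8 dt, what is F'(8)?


By the Fundamental Theorem of Calculus (Part 1):
If F(x) = integral from 0 to x of f(t) dt, then F'(x) = f(x)
Here f(t) = 10t^8
So F'(x) = 10x^8
Evaluate at x = 8:
F'(8) = 10 * 8^8
= 10 * 16777216
= 167772160

167772160


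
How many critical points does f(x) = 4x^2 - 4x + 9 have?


Find where f'(x) = 0:
f'(x) = 8x - 4
Set f'(x) = 0:
8x - 4 = 0
x = 4 / 8 = 1/2
This is a linear equation in x, so there is exactly one solution.
Number of critical points: 1

1


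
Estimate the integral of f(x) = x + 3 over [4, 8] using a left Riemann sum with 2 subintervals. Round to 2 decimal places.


Left Riemann sum uses left endpoints of each subinterval.
Interval: [4, 8], n = 2
dx = (8 - 4) / 2 = 2
Left endpoints: [4, 6]
f values: [7, 9]
Sum = dx * (sum of f values)
= 2 * 16
= 32 = 32.00

32.00


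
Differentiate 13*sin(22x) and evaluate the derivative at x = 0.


Apply the chain rule to differentiate 13*sin(22x):
d/dx [13*sin(22x)]
= 13 * cos(22x) * d/dx(22x)
= 13 * 22 * cos(22x)
= 286 * cos(22x)
Evaluate at x = 0:
= 286 * cos(0)
= 286 * 1
= 286

286


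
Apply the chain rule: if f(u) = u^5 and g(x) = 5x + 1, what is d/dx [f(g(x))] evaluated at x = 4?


Using the chain rule: (f(g(x)))' = f'(g(x)) * g'(x)
First, find g(4):
g(4) = 5 * 4 + 1 = 21
Next, f'(u) = 5u^4
And g'(x) = 5
So f'(g(4)) * g'(4)
= 5 * 21^4 * 5
= 5 * 194481 * 5
= 4862025

4862025


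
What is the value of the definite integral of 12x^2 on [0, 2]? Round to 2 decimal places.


Find the antiderivative of 12x^2:
F(x) = 12/3 * x^3
Apply the Fundamental Theorem of Calculus:
F(2) - F(0)
= 12/3 * 2^3 - 12/3 * 0^3
= 12/3 * (8 - 0)
= 12/3 * 8
= 32 = 32.00

32.00


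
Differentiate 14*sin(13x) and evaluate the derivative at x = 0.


Apply the chain rule to differentiate 14*sin(13x):
d/dx [14*sin(13x)]
= 14 * cos(13x) * d/dx(13x)
= 14 * 13 * cos(13x)
= 182 * cos(13x)
Evaluate at x = 0:
= 182 * cos(0)
= 182 * 1
= 182

182


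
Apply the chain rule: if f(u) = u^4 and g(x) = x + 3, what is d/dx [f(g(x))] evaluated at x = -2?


Using the chain rule: (f(g(x)))' = f'(g(x)) * g'(x)
First, find g(-2):
g(-2) = 1 * (-2) + 3 = 1
Next, f'(u) = 4u^3
And g'(x) = 1
So f'(g(-2)) * g'(-2)
= 4 * 1^3 * 1
= 4 * 1 * 1
= 4

4


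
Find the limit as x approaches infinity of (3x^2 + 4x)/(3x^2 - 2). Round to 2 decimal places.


For limits at infinity with equal-degree polynomials,
we compare leading coefficients.
Numerator leading term: 3x^2
Denominator leading term: 3x^2
Divide both by x^2:
lim = (3 + 4/x) / (3 - 2/x^2)
As x -> infinity, the 1/x and 1/x^2 terms vanish:
= 3/3 = 1 = 1.00

1.00


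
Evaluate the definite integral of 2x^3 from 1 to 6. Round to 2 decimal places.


Find the antiderivative of 2x^3:
F(x) = 2/4 * x^4
Apply the Fundamental Theorem of Calculus:
F(6) - F(1)
= 2/4 * 6^4 - 2/4 * 1^4
= 2/4 * (1296 - 1)
= 2/4 * 1295
= 1295/2 = 647.50

647.50


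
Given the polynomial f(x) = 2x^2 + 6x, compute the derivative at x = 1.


Differentiate term by term using power and sum rules:
f(x) = 2x^2 + 6x
f'(x) = 4x + 6
Substitute x = 1:
f'(1) = 4 * 1 + 6
= 4 + 6
= 10

10


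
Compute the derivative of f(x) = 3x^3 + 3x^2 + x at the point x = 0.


Differentiate f(x) = 3x^3 + 3x^2 + x term by term:
f'(x) = 9x^2 + 6x + 1
Substitute x = 0:
f'(0) = 9 * 0^2 + 6 * 0 + 1
= 0 + 0 + 1
= 1

1


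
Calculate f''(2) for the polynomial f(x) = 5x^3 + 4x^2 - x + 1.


First derivative:
f'(x) = 15x^2 + 8x - 1
Second derivative:
f''(x) = 30x + 8
Substitute x = 2:
f''(2) = 30 * 2 + 8
= 60 + 8
= 68

68


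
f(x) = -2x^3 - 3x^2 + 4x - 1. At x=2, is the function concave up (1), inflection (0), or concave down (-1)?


Concavity is determined by the sign of f''(x).
f(x) = -2x^3 - 3x^2 + 4x - 1
f'(x) = -6x^2 - 6x + 4
f''(x) = -12x - 6
f''(2) = -12 * 2 - 6
= -24 - 6
= -30
Since f''(2) < 0, the function is concave down (-1)

-1


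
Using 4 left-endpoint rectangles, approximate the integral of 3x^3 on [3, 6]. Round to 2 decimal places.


Left Riemann sum uses left endpoints of each subinterval.
Interval: [3, 6], n = 4
dx = (6 - 3) / 4 = 3/4
Left endpoints: [3, 15/4, 9/2, 21/4]
f values: [81, 10125/64, 2187/8, 27783/64]
Sum = dx * (sum of f values)
= 3/4 * 15147/16
= 45441/64 ≈ 710.02

710.02


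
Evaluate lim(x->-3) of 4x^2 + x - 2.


Since polynomials are continuous, we use direct substitution.
lim(x->-3) of 4x^2 + x - 2
= 4 * (-3)^2 + 1 * (-3) - 2
= 36 - 3 - 2
= 31

31


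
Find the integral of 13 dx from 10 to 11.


The integral of a constant k over [a, b] equals k * (b - a).
integral from 10 to 11 of 13 dx
= 13 * (11 - 10)
= 13 * 1
= 13

13


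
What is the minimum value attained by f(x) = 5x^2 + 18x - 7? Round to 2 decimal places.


For a quadratic f(x) = ax^2 + bx + c with a > 0, the minimum is at the vertex.
Vertex x-coordinate: x = -b/(2a)
x = -(18) / (2 * 5)
x = -18/10 = -9/5
Substitute back to find the minimum value:
f(-9/5) = 5 * (-9/5)^2 + 18 * (-9/5) - 7
= 81/5 - 162/5 - 7
= -116/5 = -23.20

-23.20


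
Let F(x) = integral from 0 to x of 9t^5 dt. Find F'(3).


By the Fundamental Theorem of Calculus (Part 1):
If F(x) = integral from 0 to x of f(t) dt, then F'(x) = f(x)
Here f(t) = 9t^5
So F'(x) = 9x^5
Evaluate at x = 3:
F'(3) = 9 * 3^5
= 9 * 243
= 2187

2187


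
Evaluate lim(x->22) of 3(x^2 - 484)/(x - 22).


Direct substitution gives 0/0, so we factor the numerator.
Factor: 3(x^2 - 484) = 3 * (x - 22)(x + 22)
Cancel the common factor (x - 22):
3(x^2 - 484)/(x - 22) = 3 * (x + 22)
Now substitute x = 22:
= 3 * (22 + 22) = 132

132


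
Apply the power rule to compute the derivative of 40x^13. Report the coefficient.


We apply the power rule: d/dx [ax^n] = a*n * x^(n-1)
d/dx [40x^13]
= 40 * 13 * x^(13-1)
= 520x^12
The coefficient is 520

520


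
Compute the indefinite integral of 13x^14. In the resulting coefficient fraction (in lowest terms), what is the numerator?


Apply the power rule for integration:
integral of ax^n dx = a/(n+1) * x^(n+1) + C
integral of 13x^14 dx
= 13/15 * x^15 + C
The coefficient in lowest terms is 13/15, and its numerator is 13

13


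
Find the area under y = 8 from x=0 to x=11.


The area under a constant function y = 8 is a rectangle.
Width = 11 - 0 = 11
Height = 8
Area = width * height
= 11 * 8
= 88

88


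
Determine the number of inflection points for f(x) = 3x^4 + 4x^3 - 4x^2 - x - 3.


Inflection points occur where f''(x) = 0 and concavity changes.
f(x) = 3x^4 + 4x^3 - 4x^2 - x - 3
f'(x) = 12x^3 + 12x^2 - 8x - 1
f''(x) = 36x^2 + 24x - 8
This is a quadratic in x. Use the discriminant to count real roots.
Discriminant = (24)^2 - 4 * 36 * (-8)
= 576 - (-1152)
= 1728
Since discriminant > 0, f''(x) = 0 has 2 distinct real solutions.
A quadratic with two distinct real roots changes sign at each root, so concavity changes at both.
Number of inflection points: 2

2


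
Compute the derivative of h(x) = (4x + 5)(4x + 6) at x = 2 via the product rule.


Let u(x) = 4x + 5 and v(x) = 4x + 6
u'(x) = 4
v'(x) = 4
Product rule: h'(x) = u'(x)*v(x) + u(x)*v'(x)
= 4 * (4x + 6) + (4x + 5) * 4
At x = 2:
u(2) = 4 * 2 + 5 = 13
v(2) = 4 * 2 + 6 = 14
h'(2) = 4 * 14 + 13 * 4
= 56 + 52
= 108

108


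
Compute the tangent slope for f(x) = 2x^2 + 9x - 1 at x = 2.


The slope of the tangent line equals f'(x) at the point.
f(x) = 2x^2 + 9x - 1
f'(x) = 4x + 9
At x = 2:
f'(2) = 4 * 2 + 9
= 8 + 9
= 17

17


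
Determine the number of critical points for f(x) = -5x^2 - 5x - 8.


Find where f'(x) = 0:
f'(x) = -10x - 5
Set f'(x) = 0:
-10x - 5 = 0
x = 5 / (-10) = -1/2
This is a linear equation in x, so there is exactly one solution.
Number of critical points: 1

1


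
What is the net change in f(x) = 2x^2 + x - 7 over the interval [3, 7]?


Net change = f(b) - f(a)
f(x) = 2x^2 + x - 7
Compute f(7):
f(7) = 2 * 7^2 + 1 * 7 - 7
= 98 + 7 - 7
= 98
Compute f(3):
f(3) = 2 * 3^2 + 1 * 3 - 7
= 18 + 3 - 7
= 14
Net change = 98 - 14 = 84

84


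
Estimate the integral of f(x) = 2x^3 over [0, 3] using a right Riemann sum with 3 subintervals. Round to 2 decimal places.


Right Riemann sum uses right endpoints of each subinterval.
Interval: [0, 3], n = 3
dx = (3 - 0) / 3 = 1
Right endpoints: [1, 2, 3]
f values: [2, 16, 54]
Sum = dx * (sum of f values)
= 1 * 72
= 72 = 72.00

72.00


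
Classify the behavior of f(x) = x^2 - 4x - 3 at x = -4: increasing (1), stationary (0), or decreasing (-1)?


Compute f'(x) to determine behavior:
f'(x) = 2x - 4
f'(-4) = 2 * (-4) - 4
= -8 - 4
= -12
Since f'(-4) < 0, the function is decreasing (-1)

-1


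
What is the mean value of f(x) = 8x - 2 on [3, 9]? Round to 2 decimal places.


Average value = 1/(b-a) * integral from a to b of f(x) dx
First compute the integral of 8x - 2:
F(x) = 4x^2 - 2x
F(9) = 4 * 81 - 2 * 9 = 306
F(3) = 4 * 9 - 2 * 3 = 30
Integral = 306 - 30 = 276
Average = 276 / (9 - 3) = 276 / 6
= 46 = 46.00

46.00


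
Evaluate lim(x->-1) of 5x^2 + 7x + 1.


Since polynomials are continuous, we use direct substitution.
lim(x->-1) of 5x^2 + 7x + 1
= 5 * (-1)^2 + 7 * (-1) + 1
= 5 - 7 + 1
= -1

-1


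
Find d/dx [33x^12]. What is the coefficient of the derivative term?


We apply the power rule: d/dx [ax^n] = a*n * x^(n-1)
d/dx [33x^12]
= 33 * 12 * x^(12-1)
= 396x^11
The coefficient is 396

396


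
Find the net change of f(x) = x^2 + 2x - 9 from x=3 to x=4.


Net change = f(b) - f(a)
f(x) = x^2 + 2x - 9
Compute f(4):
f(4) = 1 * 4^2 + 2 * 4 - 9
= 16 + 8 - 9
= 15
Compute f(3):
f(3) = 1 * 3^2 + 2 * 3 - 9
= 9 + 6 - 9
= 6
Net change = 15 - 6 = 9

9


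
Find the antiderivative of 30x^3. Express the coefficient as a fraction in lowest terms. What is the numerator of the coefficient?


Apply the power rule for integration:
integral of ax^n dx = a/(n+1) * x^(n+1) + C
integral of 30x^3 dx
= 30/4 * x^4 + C
= 15/2 * x^4 + C
The coefficient in lowest terms is 15/2, and its numerator is 15

15


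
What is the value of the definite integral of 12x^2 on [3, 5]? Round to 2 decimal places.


Find the antiderivative of 12x^2:
F(x) = 12/3 * x^3
Apply the Fundamental Theorem of Calculus:
F(5) - F(3)
= 12/3 * 5^3 - 12/3 * 3^3
= 12/3 * (125 - 27)
= 12/3 * 98
= 392 = 392.00

392.00


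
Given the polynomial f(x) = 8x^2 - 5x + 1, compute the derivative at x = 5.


Differentiate term by term using power and sum rules:
f(x) = 8x^2 - 5x + 1
f'(x) = 16x - 5
Substitute x = 5:
f'(5) = 16 * 5 - 5
= 80 - 5
= 75

75


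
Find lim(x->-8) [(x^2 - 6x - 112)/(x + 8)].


Direct substitution gives 0/0, so we factor the numerator.
Factor: (x^2 - 6x - 112) = (x + 8)(x - 14)
Cancel the common factor (x + 8):
(x^2 - 6x - 112)/(x + 8) = (x - 14)
Now substitute x = -8:
= (-8) - (14) = -22

-22


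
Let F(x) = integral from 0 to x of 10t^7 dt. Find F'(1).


By the Fundamental Theorem of Calculus (Part 1):
If F(x) = integral from 0 to x of f(t) dt, then F'(x) = f(x)
Here f(t) = 10t^7
So F'(x) = 10x^7
Evaluate at x = 1:
F'(1) = 10 * 1^7
= 10 * 1
= 10

10


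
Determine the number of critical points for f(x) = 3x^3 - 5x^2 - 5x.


Find where f'(x) = 0:
f(x) = 3x^3 - 5x^2 - 5x
f'(x) = 9x^2 - 10x - 5
This is a quadratic in x. Use the discriminant to count real roots.
Discriminant = (-10)^2 - 4 * 9 * (-5)
= 100 - (-180)
= 280
Since discriminant > 0, f'(x) = 0 has 2 real solutions.
Number of critical points: 2

2


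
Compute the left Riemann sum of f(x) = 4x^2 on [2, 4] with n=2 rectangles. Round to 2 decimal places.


Left Riemann sum uses left endpoints of each subinterval.
Interval: [2, 4], n = 2
dx = (4 - 2) / 2 = 1
Left endpoints: [2, 3]
f values: [16, 36]
Sum = dx * (sum of f values)
= 1 * 52
= 52 = 52.00

52.00
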